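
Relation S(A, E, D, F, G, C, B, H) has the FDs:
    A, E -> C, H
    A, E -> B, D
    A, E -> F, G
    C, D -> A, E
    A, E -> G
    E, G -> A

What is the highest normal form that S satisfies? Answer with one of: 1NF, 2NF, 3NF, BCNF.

Candidate keys: {A, E}, {C, D}, {E, G}. Prime attributes: {A, C, D, E, G}.
Every FD has a superkey on the left, so the relation is in BCNF.

BCNF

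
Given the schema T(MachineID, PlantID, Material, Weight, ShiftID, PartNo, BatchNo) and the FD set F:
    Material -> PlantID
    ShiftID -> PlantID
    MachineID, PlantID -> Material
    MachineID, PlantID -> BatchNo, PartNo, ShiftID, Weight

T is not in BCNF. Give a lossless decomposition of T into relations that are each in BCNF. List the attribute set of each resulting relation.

{BatchNo, MachineID, Material, PartNo, ShiftID, Weight}; {Material, PlantID}

Candidate keys of the original relation: {MachineID, Material}, {MachineID, PlantID}, {MachineID, ShiftID}.
Within {BatchNo, MachineID, Material, PartNo, PlantID, ShiftID, Weight}: {Material}⁺ ∩ {BatchNo, MachineID, Material, PartNo, PlantID, ShiftID, Weight} = {Material, PlantID}, not the whole set, so Material -> PlantID violates BCNF; decompose into {Material, PlantID} and {BatchNo, MachineID, Material, PartNo, ShiftID, Weight}.
{Material, PlantID} has no BCNF violation.
{BatchNo, MachineID, Material, PartNo, ShiftID, Weight} has no BCNF violation.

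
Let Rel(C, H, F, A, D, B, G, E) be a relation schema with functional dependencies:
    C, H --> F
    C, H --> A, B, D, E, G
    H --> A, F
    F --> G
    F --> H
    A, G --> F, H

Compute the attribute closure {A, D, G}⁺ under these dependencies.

Start with {A, D, G}.
A, G --> F, H applies; add {F, H} → now {A, D, F, G, H}.
No further FD applies.

{A, D, F, G, H}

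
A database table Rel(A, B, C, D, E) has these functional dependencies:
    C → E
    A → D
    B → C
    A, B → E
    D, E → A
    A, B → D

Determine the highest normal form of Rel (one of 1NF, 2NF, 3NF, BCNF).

1NF

Candidate keys: {A, B}, {B, D}. Prime attributes: {A, B, D}.
C → E: {C}⁺ = {C, E}, which is not all of the attributes, so the left side is not a superkey — BCNF is violated.
C → E determines the non-prime attribute {E} from a non-superkey — 3NF is violated.
{B} is a proper subset of the key {A, B}, and {B}⁺ contains the non-prime attributes {C, E} — a partial dependency, so 2NF is violated.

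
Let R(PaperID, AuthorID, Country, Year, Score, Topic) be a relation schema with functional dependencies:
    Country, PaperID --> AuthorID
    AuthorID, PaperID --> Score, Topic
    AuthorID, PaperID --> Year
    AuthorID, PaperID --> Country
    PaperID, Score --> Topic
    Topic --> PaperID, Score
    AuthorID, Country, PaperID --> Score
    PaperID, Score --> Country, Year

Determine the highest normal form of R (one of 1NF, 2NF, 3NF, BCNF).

BCNF

Candidate keys: {AuthorID, PaperID}, {Country, PaperID}, {PaperID, Score}, {Topic}. Prime attributes: {AuthorID, Country, PaperID, Score, Topic}.
The left-hand side of every FD is a superkey, so BCNF is satisfied.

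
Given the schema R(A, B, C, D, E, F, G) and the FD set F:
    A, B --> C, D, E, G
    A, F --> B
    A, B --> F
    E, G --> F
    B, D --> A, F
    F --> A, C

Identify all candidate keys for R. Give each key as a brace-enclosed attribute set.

{A, B}, {B, D}, {E, G}, {F}

{F}⁺ = {A, B, C, D, E, F, G} — all of the relation — so {F} is a candidate key.
{A, B}⁺ = {A, B, C, D, E, F, G} — all of the relation — so {A, B} is a candidate key.
{B, D}⁺ = {A, B, C, D, E, F, G} — all of the relation — so {B, D} is a candidate key.
{E, G}⁺ = {A, B, C, D, E, F, G} — all of the relation — so {E, G} is a candidate key.
These are minimal and exhaustive — every other superkey contains one of them.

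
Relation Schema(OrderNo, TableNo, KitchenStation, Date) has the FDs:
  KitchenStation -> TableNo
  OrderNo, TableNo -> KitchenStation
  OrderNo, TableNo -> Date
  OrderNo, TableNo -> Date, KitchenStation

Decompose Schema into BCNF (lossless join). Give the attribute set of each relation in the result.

{Date, KitchenStation, OrderNo}; {KitchenStation, TableNo}

Candidate keys of the original relation: {KitchenStation, OrderNo}, {OrderNo, TableNo}.
Within {Date, KitchenStation, OrderNo, TableNo}: {KitchenStation}⁺ ∩ {Date, KitchenStation, OrderNo, TableNo} = {KitchenStation, TableNo}, not the whole set, so KitchenStation -> TableNo violates BCNF; decompose into {KitchenStation, TableNo} and {Date, KitchenStation, OrderNo}.
{KitchenStation, TableNo}: every determinant is a superkey — BCNF.
{Date, KitchenStation, OrderNo}: every determinant is a superkey — BCNF.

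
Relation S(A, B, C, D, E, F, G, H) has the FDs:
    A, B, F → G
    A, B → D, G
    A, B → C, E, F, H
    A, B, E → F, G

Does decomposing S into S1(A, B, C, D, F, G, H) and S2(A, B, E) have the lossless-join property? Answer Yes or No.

Yes

S1 ∩ S2 = {A, B}; its closure under F is {A, B, C, D, E, F, G, H}.
Since S1 ⊆ {A, B, C, D, E, F, G, H}, the intersection is a superkey of S1; the decomposition is lossless.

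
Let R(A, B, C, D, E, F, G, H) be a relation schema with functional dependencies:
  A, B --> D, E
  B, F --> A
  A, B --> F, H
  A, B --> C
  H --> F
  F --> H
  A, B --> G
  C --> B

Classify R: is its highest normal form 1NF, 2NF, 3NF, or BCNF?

3NF

Candidate keys: {A, B}, {A, C}, {B, F}, {B, H}, {C, F}, {C, H}. Prime attributes: {A, B, C, F, H}.
For H --> F we have {H}⁺ = {F, H}; {H} is not a superkey, so BCNF fails.
Its right-hand attributes {F} are all prime, as are those of every other non-superkey FD — the relation is in 3NF.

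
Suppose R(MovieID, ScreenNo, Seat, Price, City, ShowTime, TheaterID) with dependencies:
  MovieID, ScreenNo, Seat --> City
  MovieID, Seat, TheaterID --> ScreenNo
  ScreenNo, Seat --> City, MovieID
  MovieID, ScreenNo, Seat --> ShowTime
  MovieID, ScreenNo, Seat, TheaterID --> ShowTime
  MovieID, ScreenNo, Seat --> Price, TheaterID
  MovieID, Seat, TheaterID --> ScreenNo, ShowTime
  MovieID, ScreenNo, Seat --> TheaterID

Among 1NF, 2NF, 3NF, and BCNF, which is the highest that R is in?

BCNF

Candidate keys: {MovieID, Seat, TheaterID}, {ScreenNo, Seat}. Prime attributes: {MovieID, ScreenNo, Seat, TheaterID}.
The left-hand side of every FD is a superkey, so BCNF is satisfied.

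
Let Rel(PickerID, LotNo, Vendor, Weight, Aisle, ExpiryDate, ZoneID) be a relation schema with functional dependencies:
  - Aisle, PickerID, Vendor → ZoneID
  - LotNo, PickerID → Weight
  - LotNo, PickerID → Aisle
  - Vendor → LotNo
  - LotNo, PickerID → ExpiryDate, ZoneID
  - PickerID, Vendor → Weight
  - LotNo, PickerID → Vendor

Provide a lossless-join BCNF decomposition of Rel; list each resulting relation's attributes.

{Aisle, ExpiryDate, PickerID, Vendor, Weight, ZoneID}; {LotNo, Vendor}

Candidate keys of the original relation: {LotNo, PickerID}, {PickerID, Vendor}.
Within {Aisle, ExpiryDate, LotNo, PickerID, Vendor, Weight, ZoneID}: {Vendor}⁺ ∩ {Aisle, ExpiryDate, LotNo, PickerID, Vendor, Weight, ZoneID} = {LotNo, Vendor}, not the whole set, so Vendor → LotNo violates BCNF; decompose into {LotNo, Vendor} and {Aisle, ExpiryDate, PickerID, Vendor, Weight, ZoneID}.
{LotNo, Vendor} is in BCNF.
{Aisle, ExpiryDate, PickerID, Vendor, Weight, ZoneID} is in BCNF.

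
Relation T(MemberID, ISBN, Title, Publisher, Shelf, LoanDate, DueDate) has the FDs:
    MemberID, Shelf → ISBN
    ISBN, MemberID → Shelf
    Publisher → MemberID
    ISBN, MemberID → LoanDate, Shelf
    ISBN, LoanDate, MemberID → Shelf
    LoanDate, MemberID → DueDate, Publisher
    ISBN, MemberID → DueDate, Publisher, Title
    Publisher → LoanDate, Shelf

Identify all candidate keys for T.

{ISBN, MemberID}, {LoanDate, MemberID}, {MemberID, Shelf}, {Publisher}

{Publisher}⁺ = {DueDate, ISBN, LoanDate, MemberID, Publisher, Shelf, Title}, which is every attribute, so {Publisher} is a candidate key.
{ISBN, MemberID}⁺ = {DueDate, ISBN, LoanDate, MemberID, Publisher, Shelf, Title}, which is every attribute, so {ISBN, MemberID} is a candidate key.
{LoanDate, MemberID}⁺ = {DueDate, ISBN, LoanDate, MemberID, Publisher, Shelf, Title}, which is every attribute, so {LoanDate, MemberID} is a candidate key.
{MemberID, Shelf}⁺ = {DueDate, ISBN, LoanDate, MemberID, Publisher, Shelf, Title}, which is every attribute, so {MemberID, Shelf} is a candidate key.
These are minimal and exhaustive — every other superkey contains one of them.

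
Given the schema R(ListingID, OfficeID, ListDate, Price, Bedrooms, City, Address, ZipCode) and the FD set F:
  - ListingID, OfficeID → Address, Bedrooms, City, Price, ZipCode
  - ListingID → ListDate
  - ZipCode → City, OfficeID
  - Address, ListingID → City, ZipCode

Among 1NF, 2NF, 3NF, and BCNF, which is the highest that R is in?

Candidate keys: {Address, ListingID}, {ListingID, OfficeID}, {ListingID, ZipCode}. Prime attributes: {Address, ListingID, OfficeID, ZipCode}.
ListingID → ListDate: {ListingID}⁺ = {ListDate, ListingID}, which is not all of the attributes, so the left side is not a superkey — BCNF is violated.
ListingID → ListDate has non-prime {ListDate} on the right and a non-superkey on the left, so 3NF fails.
{ListingID} is a proper subset of the key {Address, ListingID}, and {ListingID}⁺ contains the non-prime attribute {ListDate} — a partial dependency, so 2NF is violated.

1NF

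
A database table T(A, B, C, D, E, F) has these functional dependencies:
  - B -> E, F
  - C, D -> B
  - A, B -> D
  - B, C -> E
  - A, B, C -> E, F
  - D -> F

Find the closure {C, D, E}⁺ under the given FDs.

Start with {C, D, E}.
C, D -> B applies; add {B} → now {B, C, D, E}.
D -> F applies; add {F} → now {B, C, D, E, F}.
No further FD applies.

{B, C, D, E, F}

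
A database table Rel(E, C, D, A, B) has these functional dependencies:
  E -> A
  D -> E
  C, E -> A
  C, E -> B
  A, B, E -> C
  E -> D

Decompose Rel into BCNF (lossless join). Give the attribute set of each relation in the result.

Candidate keys of the original relation: {B, D}, {B, E}, {C, D}, {C, E}.
Within {A, B, C, D, E}: {E}⁺ ∩ {A, B, C, D, E} = {A, D, E}, not the whole set, so E -> A, D violates BCNF; decompose into {A, D, E} and {B, C, E}.
{A, D, E} is in BCNF.
{B, C, E} is in BCNF.

{A, D, E}; {B, C, E}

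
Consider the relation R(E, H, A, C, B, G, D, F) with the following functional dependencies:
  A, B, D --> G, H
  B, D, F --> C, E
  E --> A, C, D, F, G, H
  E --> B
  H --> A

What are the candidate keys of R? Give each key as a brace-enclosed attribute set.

{B, D, F}, {E}

{E}⁺ = {A, B, C, D, E, F, G, H}, which is every attribute, so {E} is a candidate key.
{B, D, F}⁺ = {A, B, C, D, E, F, G, H}, which is every attribute, so {B, D, F} is a candidate key.
These are minimal and exhaustive — every other superkey contains one of them.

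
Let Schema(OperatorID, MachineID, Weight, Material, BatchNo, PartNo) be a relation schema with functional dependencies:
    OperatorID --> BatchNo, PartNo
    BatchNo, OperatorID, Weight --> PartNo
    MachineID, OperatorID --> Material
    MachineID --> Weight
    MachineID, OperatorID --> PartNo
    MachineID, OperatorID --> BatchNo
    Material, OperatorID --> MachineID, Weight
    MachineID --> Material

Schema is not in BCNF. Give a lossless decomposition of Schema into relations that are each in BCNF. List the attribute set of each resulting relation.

{BatchNo, OperatorID, PartNo}; {MachineID, Material, Weight}; {MachineID, OperatorID}

Candidate keys of the original relation: {MachineID, OperatorID}, {Material, OperatorID}.
Within {BatchNo, MachineID, Material, OperatorID, PartNo, Weight}: {OperatorID}⁺ ∩ {BatchNo, MachineID, Material, OperatorID, PartNo, Weight} = {BatchNo, OperatorID, PartNo}, not the whole set, so OperatorID --> BatchNo, PartNo violates BCNF; decompose into {BatchNo, OperatorID, PartNo} and {MachineID, Material, OperatorID, Weight}.
{BatchNo, OperatorID, PartNo}: every determinant is a superkey — BCNF.
Within {MachineID, Material, OperatorID, Weight}: {MachineID}⁺ ∩ {MachineID, Material, OperatorID, Weight} = {MachineID, Material, Weight}, not the whole set, so MachineID --> Material, Weight violates BCNF; decompose into {MachineID, Material, Weight} and {MachineID, OperatorID}.
{MachineID, Material, Weight}: every determinant is a superkey — BCNF.
{MachineID, OperatorID}: every determinant is a superkey — BCNF.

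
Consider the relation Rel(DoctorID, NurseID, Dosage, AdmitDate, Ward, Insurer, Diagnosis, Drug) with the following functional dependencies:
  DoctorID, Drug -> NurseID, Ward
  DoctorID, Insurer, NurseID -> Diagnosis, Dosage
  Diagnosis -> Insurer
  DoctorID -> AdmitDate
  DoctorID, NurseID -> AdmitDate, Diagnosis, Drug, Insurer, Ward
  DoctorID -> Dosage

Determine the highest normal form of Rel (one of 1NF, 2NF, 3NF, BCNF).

1NF

Candidate keys: {DoctorID, Drug}, {DoctorID, NurseID}. Prime attributes: {DoctorID, Drug, NurseID}.
Diagnosis -> Insurer: {Diagnosis}⁺ = {Diagnosis, Insurer}, which is not all of the attributes, so the left side is not a superkey — BCNF is violated.
Diagnosis -> Insurer determines the non-prime attribute {Insurer} from a non-superkey — 3NF is violated.
{DoctorID} is a proper subset of the key {DoctorID, Drug}, and {DoctorID}⁺ contains the non-prime attributes {AdmitDate, Dosage} — a partial dependency, so 2NF is violated.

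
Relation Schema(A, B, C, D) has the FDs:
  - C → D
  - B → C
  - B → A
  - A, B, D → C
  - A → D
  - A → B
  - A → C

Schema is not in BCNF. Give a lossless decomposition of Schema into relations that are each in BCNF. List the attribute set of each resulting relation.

{A, B, C}; {C, D}

Candidate keys of the original relation: {A}, {B}.
In {A, B, C, D}, {C} is not a superkey ({C}⁺ restricted to this set is {C, D}), so split on C → D into {C, D} and {A, B, C}.
{C, D}: every determinant is a superkey — BCNF.
{A, B, C}: every determinant is a superkey — BCNF.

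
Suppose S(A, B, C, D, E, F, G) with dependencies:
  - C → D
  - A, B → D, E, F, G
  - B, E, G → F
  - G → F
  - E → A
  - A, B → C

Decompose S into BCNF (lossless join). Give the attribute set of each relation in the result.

Candidate keys of the original relation: {A, B}, {B, E}.
In {A, B, C, D, E, F, G}, {C} is not a superkey ({C}⁺ restricted to this set is {C, D}), so split on C → D into {C, D} and {A, B, C, E, F, G}.
{C, D} has no BCNF violation.
In {A, B, C, E, F, G}, {G} is not a superkey ({G}⁺ restricted to this set is {F, G}), so split on G → F into {F, G} and {A, B, C, E, G}.
{F, G} has no BCNF violation.
In {A, B, C, E, G}, {E} is not a superkey ({E}⁺ restricted to this set is {A, E}), so split on E → A into {A, E} and {B, C, E, G}.
{A, E} has no BCNF violation.
{B, C, E, G} has no BCNF violation.

{A, E}; {B, C, E, G}; {C, D}; {F, G}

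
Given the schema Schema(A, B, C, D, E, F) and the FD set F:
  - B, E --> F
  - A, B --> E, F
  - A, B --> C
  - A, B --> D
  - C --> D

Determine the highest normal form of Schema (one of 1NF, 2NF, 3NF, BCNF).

Candidate key: {A, B}. Prime attributes: {A, B}.
B, E --> F breaks BCNF: {B, E}⁺ = {B, E, F}, so {B, E} is not a superkey.
B, E --> F determines the non-prime attribute {F} from a non-superkey — 3NF is violated.
No proper subset of a key has a non-prime attribute in its closure, so there is no partial dependency; 2NF holds.

2NF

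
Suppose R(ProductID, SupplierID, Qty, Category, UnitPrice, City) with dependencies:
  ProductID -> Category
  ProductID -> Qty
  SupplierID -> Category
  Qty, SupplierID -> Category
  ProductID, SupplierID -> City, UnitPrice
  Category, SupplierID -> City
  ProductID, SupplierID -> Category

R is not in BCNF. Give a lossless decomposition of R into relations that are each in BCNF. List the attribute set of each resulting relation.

Candidate key of the original relation: {ProductID, SupplierID}.
In {Category, City, ProductID, Qty, SupplierID, UnitPrice}, {ProductID} is not a superkey ({ProductID}⁺ restricted to this set is {Category, ProductID, Qty}), so split on ProductID -> Category, Qty into {Category, ProductID, Qty} and {City, ProductID, SupplierID, UnitPrice}.
{Category, ProductID, Qty} has no BCNF violation.
In {City, ProductID, SupplierID, UnitPrice}, {SupplierID} is not a superkey ({SupplierID}⁺ restricted to this set is {City, SupplierID}), so split on SupplierID -> City into {City, SupplierID} and {ProductID, SupplierID, UnitPrice}.
{City, SupplierID} has no BCNF violation.
{ProductID, SupplierID, UnitPrice} has no BCNF violation.

{Category, ProductID, Qty}; {City, SupplierID}; {ProductID, SupplierID, UnitPrice}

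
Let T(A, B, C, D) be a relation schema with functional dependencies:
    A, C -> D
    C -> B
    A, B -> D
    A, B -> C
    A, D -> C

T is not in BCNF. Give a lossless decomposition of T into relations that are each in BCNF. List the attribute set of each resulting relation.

{A, C, D}; {B, C}

Candidate keys of the original relation: {A, B}, {A, C}, {A, D}.
In {A, B, C, D}, {C} is not a superkey ({C}⁺ restricted to this set is {B, C}), so split on C -> B into {B, C} and {A, C, D}.
{B, C} has no BCNF violation.
{A, C, D} has no BCNF violation.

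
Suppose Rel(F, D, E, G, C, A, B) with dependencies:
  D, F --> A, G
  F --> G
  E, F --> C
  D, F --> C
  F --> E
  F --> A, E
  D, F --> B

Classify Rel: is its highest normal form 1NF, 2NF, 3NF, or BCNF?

1NF

Candidate key: {D, F}. Prime attributes: {D, F}.
For F --> G we have {F}⁺ = {A, C, E, F, G}; {F} is not a superkey, so BCNF fails.
F --> G has non-prime {G} on the right and a non-superkey on the left, so 3NF fails.
{F} is a proper subset of the key {D, F}, and {F}⁺ contains the non-prime attributes {A, C, E, G} — a partial dependency, so 2NF is violated.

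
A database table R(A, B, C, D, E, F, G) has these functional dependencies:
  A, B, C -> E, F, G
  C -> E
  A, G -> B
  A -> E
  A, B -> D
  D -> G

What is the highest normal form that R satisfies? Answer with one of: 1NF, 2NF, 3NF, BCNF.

Candidate keys: {A, B, C}, {A, C, D}, {A, C, G}. Prime attributes: {A, B, C, D, G}.
For C -> E we have {C}⁺ = {C, E}; {C} is not a superkey, so BCNF fails.
Because {E} is non-prime and the left side of C -> E is not a superkey, the relation is not in 3NF.
Since {A} ⊂ {A, B, C} and {A}⁺ ⊇ {E} with {E} non-prime, there is a partial dependency; 2NF fails.

1NF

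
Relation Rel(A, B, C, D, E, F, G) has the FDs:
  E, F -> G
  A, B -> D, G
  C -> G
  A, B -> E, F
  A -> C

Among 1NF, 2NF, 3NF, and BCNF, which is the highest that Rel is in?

1NF

Candidate key: {A, B}. Prime attributes: {A, B}.
E, F -> G breaks BCNF: {E, F}⁺ = {E, F, G}, so {E, F} is not a superkey.
E, F -> G determines the non-prime attribute {G} from a non-superkey — 3NF is violated.
The proper key subset {A} of {A, B} determines non-prime {C, G}, so the relation is not even in 2NF.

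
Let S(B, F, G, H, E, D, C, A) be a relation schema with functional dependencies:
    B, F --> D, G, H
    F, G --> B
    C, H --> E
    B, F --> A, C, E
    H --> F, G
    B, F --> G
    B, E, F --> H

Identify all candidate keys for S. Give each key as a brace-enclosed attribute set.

{B, F}, {F, G}, {H}

{H} is a candidate key since {H}⁺ = {A, B, C, D, E, F, G, H} covers every attribute.
{B, F} is a candidate key since {B, F}⁺ = {A, B, C, D, E, F, G, H} covers every attribute.
{F, G} is a candidate key since {F, G}⁺ = {A, B, C, D, E, F, G, H} covers every attribute.
Any other superkey properly contains one of these, so there are no further candidate keys.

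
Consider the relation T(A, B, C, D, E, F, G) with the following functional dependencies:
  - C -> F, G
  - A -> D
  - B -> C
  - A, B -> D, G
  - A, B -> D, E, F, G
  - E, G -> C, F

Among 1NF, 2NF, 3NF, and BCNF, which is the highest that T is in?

1NF

Candidate key: {A, B}. Prime attributes: {A, B}.
C -> F, G: {C}⁺ = {C, F, G}, which is not all of the attributes, so the left side is not a superkey — BCNF is violated.
C -> F, G has non-prime {F, G} on the right and a non-superkey on the left, so 3NF fails.
Since {A} ⊂ {A, B} and {A}⁺ ⊇ {D} with {D} non-prime, there is a partial dependency; 2NF fails.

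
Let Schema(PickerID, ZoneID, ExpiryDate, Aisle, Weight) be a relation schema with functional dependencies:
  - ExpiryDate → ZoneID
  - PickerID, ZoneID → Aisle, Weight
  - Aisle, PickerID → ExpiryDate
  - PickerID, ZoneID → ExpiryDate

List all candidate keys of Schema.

{Aisle, PickerID}, {ExpiryDate, PickerID}, {PickerID, ZoneID}

{PickerID} never appears on the right of any FD, so every key must include it.
{Aisle, PickerID}⁺ = {Aisle, ExpiryDate, PickerID, Weight, ZoneID}, which is every attribute, so {Aisle, PickerID} is a candidate key.
{ExpiryDate, PickerID}⁺ = {Aisle, ExpiryDate, PickerID, Weight, ZoneID}, which is every attribute, so {ExpiryDate, PickerID} is a candidate key.
{PickerID, ZoneID}⁺ = {Aisle, ExpiryDate, PickerID, Weight, ZoneID}, which is every attribute, so {PickerID, ZoneID} is a candidate key.
These are minimal and exhaustive — every other superkey contains one of them.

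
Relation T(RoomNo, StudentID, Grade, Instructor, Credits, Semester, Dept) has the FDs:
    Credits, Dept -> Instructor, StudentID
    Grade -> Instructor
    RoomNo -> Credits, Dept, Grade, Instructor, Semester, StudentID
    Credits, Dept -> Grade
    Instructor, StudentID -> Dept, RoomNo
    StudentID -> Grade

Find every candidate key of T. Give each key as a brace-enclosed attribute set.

{RoomNo}⁺ = {Credits, Dept, Grade, Instructor, RoomNo, Semester, StudentID} — all of the relation — so {RoomNo} is a candidate key.
{StudentID}⁺ = {Credits, Dept, Grade, Instructor, RoomNo, Semester, StudentID} — all of the relation — so {StudentID} is a candidate key.
{Credits, Dept}⁺ = {Credits, Dept, Grade, Instructor, RoomNo, Semester, StudentID} — all of the relation — so {Credits, Dept} is a candidate key.
These are minimal and exhaustive — every other superkey contains one of them.

{Credits, Dept}, {RoomNo}, {StudentID}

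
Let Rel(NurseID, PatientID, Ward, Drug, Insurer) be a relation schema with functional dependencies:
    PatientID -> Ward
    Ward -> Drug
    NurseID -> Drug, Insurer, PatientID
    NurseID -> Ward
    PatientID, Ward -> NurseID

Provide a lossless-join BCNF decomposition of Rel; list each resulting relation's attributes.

Candidate keys of the original relation: {NurseID}, {PatientID}.
{Drug, Insurer, NurseID, PatientID, Ward}: {Ward} determines {Drug, Ward} here but is not a superkey — split on Ward -> Drug, giving {Drug, Ward} and {Insurer, NurseID, PatientID, Ward}.
{Drug, Ward}: every determinant is a superkey — BCNF.
{Insurer, NurseID, PatientID, Ward}: every determinant is a superkey — BCNF.

{Drug, Ward}; {Insurer, NurseID, PatientID, Ward}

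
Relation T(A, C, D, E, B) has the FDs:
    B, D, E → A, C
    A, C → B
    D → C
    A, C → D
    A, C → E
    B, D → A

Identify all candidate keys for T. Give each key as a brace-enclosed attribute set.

{A, C}⁺ = {A, B, C, D, E}, which is every attribute, so {A, C} is a candidate key.
{A, D}⁺ = {A, B, C, D, E}, which is every attribute, so {A, D} is a candidate key.
{B, D}⁺ = {A, B, C, D, E}, which is every attribute, so {B, D} is a candidate key.
No proper subset of any of these is a key, and no other minimal superkey exists.

{A, C}, {A, D}, {B, D}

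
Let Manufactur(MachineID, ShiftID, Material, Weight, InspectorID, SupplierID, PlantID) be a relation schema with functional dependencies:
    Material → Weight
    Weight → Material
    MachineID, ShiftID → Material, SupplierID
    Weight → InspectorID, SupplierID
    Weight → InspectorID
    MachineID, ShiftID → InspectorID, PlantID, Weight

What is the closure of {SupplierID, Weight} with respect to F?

Start with {SupplierID, Weight}.
Weight → Material applies; add {Material} → now {Material, SupplierID, Weight}.
Weight → InspectorID, SupplierID applies; add {InspectorID} → now {InspectorID, Material, SupplierID, Weight}.
No further FD applies.

{InspectorID, Material, SupplierID, Weight}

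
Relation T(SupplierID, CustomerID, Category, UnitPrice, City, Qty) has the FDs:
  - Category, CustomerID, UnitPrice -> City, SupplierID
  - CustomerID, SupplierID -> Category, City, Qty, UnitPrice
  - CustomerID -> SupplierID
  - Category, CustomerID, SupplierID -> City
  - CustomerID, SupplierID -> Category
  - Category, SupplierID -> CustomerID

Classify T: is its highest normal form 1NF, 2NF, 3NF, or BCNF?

BCNF

Candidate keys: {Category, SupplierID}, {CustomerID}. Prime attributes: {Category, CustomerID, SupplierID}.
The left-hand side of every FD is a superkey, so BCNF is satisfied.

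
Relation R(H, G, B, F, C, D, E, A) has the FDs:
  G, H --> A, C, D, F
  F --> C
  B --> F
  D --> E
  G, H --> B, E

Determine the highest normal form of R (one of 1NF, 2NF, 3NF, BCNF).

Candidate key: {G, H}. Prime attributes: {G, H}.
F --> C breaks BCNF: {F}⁺ = {C, F}, so {F} is not a superkey.
F --> C has non-prime {C} on the right and a non-superkey on the left, so 3NF fails.
No non-prime attribute depends on a proper subset of any candidate key, so 2NF holds.

2NF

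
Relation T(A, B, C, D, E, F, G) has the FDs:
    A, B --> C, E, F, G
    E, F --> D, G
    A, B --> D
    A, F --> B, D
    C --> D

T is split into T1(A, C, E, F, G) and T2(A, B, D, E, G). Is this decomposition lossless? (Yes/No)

The shared attributes are {A, E, G} and {A, E, G}⁺ = {A, E, G}.
T1 ⊄ {A, E, G} and T2 ⊄ {A, E, G}, so the split is lossy.

No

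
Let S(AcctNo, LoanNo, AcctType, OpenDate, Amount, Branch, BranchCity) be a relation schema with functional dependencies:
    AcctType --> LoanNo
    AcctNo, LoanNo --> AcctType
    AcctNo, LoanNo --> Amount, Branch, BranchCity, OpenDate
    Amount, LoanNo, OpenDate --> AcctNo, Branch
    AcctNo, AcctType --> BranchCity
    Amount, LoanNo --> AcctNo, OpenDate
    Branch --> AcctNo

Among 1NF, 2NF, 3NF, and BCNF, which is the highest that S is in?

3NF

Candidate keys: {AcctNo, AcctType}, {AcctNo, LoanNo}, {AcctType, Amount}, {AcctType, Branch}, {Amount, LoanNo}, {Branch, LoanNo}. Prime attributes: {AcctNo, AcctType, Amount, Branch, LoanNo}.
AcctType --> LoanNo breaks BCNF: {AcctType}⁺ = {AcctType, LoanNo}, so {AcctType} is not a superkey.
Since {LoanNo} ⊆ prime attributes and every other non-superkey FD also has a prime right side, the schema is in 3NF.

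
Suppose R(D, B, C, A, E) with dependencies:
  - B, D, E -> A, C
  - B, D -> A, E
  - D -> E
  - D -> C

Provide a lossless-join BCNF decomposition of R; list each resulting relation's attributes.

{A, B, D}; {C, D, E}

Candidate key of the original relation: {B, D}.
Within {A, B, C, D, E}: {D}⁺ ∩ {A, B, C, D, E} = {C, D, E}, not the whole set, so D -> C, E violates BCNF; decompose into {C, D, E} and {A, B, D}.
{C, D, E}: every determinant is a superkey — BCNF.
{A, B, D}: every determinant is a superkey — BCNF.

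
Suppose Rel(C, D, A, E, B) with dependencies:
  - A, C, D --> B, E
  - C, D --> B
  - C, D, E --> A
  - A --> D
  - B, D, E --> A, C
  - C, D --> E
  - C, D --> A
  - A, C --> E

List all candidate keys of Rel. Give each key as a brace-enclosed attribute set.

{A, C} is a candidate key since {A, C}⁺ = {A, B, C, D, E} covers every attribute.
{C, D} is a candidate key since {C, D}⁺ = {A, B, C, D, E} covers every attribute.
{A, B, E} is a candidate key since {A, B, E}⁺ = {A, B, C, D, E} covers every attribute.
{B, D, E} is a candidate key since {B, D, E}⁺ = {A, B, C, D, E} covers every attribute.
These are minimal and exhaustive — every other superkey contains one of them.

{A, B, E}, {A, C}, {B, D, E}, {C, D}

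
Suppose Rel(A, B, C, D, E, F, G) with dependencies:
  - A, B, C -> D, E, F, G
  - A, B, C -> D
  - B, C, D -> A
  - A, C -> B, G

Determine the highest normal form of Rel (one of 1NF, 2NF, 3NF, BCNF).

Candidate keys: {A, C}, {B, C, D}. Prime attributes: {A, B, C, D}.
Each dependency's left side is a superkey — BCNF holds.

BCNF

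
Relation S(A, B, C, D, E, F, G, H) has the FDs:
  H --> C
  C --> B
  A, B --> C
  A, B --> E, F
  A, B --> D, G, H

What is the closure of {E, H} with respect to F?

Start with {E, H}.
H --> C applies; add {C} → now {C, E, H}.
C --> B applies; add {B} → now {B, C, E, H}.
No further FD applies.

{B, C, E, H}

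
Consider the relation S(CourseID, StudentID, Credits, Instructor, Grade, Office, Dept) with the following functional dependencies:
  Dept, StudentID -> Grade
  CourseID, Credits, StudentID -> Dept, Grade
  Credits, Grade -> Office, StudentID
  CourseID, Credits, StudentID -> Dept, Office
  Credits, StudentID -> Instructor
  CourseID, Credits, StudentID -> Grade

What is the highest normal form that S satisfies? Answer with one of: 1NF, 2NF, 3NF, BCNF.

1NF

Candidate keys: {CourseID, Credits, Grade}, {CourseID, Credits, StudentID}. Prime attributes: {CourseID, Credits, Grade, StudentID}.
For Dept, StudentID -> Grade we have {Dept, StudentID}⁺ = {Dept, Grade, StudentID}; {Dept, StudentID} is not a superkey, so BCNF fails.
Credits, Grade -> Office, StudentID determines the non-prime attribute {Office} from a non-superkey — 3NF is violated.
{Credits, Grade} is a proper subset of the key {CourseID, Credits, Grade}, and {Credits, Grade}⁺ contains the non-prime attributes {Instructor, Office} — a partial dependency, so 2NF is violated.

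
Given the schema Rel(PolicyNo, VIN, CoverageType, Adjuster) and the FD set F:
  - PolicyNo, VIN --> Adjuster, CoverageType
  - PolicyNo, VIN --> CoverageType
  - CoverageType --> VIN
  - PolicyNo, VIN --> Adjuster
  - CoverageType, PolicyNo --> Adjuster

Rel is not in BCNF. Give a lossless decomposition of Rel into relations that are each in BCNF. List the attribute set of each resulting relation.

{Adjuster, CoverageType, PolicyNo}; {CoverageType, VIN}

Candidate keys of the original relation: {CoverageType, PolicyNo}, {PolicyNo, VIN}.
In {Adjuster, CoverageType, PolicyNo, VIN}, {CoverageType} is not a superkey ({CoverageType}⁺ restricted to this set is {CoverageType, VIN}), so split on CoverageType --> VIN into {CoverageType, VIN} and {Adjuster, CoverageType, PolicyNo}.
{CoverageType, VIN} has no BCNF violation.
{Adjuster, CoverageType, PolicyNo} has no BCNF violation.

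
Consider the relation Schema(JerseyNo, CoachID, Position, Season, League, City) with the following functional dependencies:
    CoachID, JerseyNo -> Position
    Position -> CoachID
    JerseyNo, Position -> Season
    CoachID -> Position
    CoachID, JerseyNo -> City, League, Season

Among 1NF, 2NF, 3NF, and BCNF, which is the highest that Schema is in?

3NF

Candidate keys: {CoachID, JerseyNo}, {JerseyNo, Position}. Prime attributes: {CoachID, JerseyNo, Position}.
Position -> CoachID: {Position}⁺ = {CoachID, Position}, which is not all of the attributes, so the left side is not a superkey — BCNF is violated.
Since {CoachID} ⊆ prime attributes and every other non-superkey FD also has a prime right side, the schema is in 3NF.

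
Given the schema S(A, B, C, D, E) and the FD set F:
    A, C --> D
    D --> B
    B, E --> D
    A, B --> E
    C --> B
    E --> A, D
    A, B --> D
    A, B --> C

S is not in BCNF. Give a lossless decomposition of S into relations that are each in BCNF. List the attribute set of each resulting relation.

{A, C, D, E}; {B, D}

Candidate keys of the original relation: {A, B}, {A, C}, {A, D}, {E}.
Within {A, B, C, D, E}: {D}⁺ ∩ {A, B, C, D, E} = {B, D}, not the whole set, so D --> B violates BCNF; decompose into {B, D} and {A, C, D, E}.
{B, D}: every determinant is a superkey — BCNF.
{A, C, D, E}: every determinant is a superkey — BCNF.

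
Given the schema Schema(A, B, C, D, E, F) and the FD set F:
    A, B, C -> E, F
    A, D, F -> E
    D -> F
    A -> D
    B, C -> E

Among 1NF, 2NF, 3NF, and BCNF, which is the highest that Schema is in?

1NF

Candidate key: {A, B, C}. Prime attributes: {A, B, C}.
A, D, F -> E breaks BCNF: {A, D, F}⁺ = {A, D, E, F}, so {A, D, F} is not a superkey.
A, D, F -> E has non-prime {E} on the right and a non-superkey on the left, so 3NF fails.
Since {A} ⊂ {A, B, C} and {A}⁺ ⊇ {D, E, F} with {D, E, F} non-prime, there is a partial dependency; 2NF fails.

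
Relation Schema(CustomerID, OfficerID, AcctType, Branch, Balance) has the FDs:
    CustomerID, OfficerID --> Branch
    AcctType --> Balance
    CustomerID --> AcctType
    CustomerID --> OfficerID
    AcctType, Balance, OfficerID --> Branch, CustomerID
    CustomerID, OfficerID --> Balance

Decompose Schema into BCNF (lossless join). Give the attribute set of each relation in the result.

Candidate keys of the original relation: {AcctType, OfficerID}, {CustomerID}.
In {AcctType, Balance, Branch, CustomerID, OfficerID}, {AcctType} is not a superkey ({AcctType}⁺ restricted to this set is {AcctType, Balance}), so split on AcctType --> Balance into {AcctType, Balance} and {AcctType, Branch, CustomerID, OfficerID}.
{AcctType, Balance} has no BCNF violation.
{AcctType, Branch, CustomerID, OfficerID} has no BCNF violation.

{AcctType, Balance}; {AcctType, Branch, CustomerID, OfficerID}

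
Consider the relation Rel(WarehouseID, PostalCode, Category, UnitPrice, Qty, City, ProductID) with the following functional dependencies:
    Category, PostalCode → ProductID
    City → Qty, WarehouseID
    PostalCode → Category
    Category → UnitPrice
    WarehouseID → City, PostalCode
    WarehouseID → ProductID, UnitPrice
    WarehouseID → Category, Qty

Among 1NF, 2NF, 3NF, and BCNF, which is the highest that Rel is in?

2NF

Candidate keys: {City}, {WarehouseID}. Prime attributes: {City, WarehouseID}.
Category, PostalCode → ProductID breaks BCNF: {Category, PostalCode}⁺ = {Category, PostalCode, ProductID, UnitPrice}, so {Category, PostalCode} is not a superkey.
Category, PostalCode → ProductID determines the non-prime attribute {ProductID} from a non-superkey — 3NF is violated.
With only single-attribute keys there can be no partial dependency, so 2NF holds.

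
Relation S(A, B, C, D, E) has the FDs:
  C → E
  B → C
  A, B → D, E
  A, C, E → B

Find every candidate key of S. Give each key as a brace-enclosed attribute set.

{A, B}, {A, C}

Attributes never on any right-hand side: {A} — every candidate key must contain it.
{A, B}⁺ = {A, B, C, D, E}, which is every attribute, so {A, B} is a candidate key.
{A, C}⁺ = {A, B, C, D, E}, which is every attribute, so {A, C} is a candidate key.
No proper subset of any of these is a key, and no other minimal superkey exists.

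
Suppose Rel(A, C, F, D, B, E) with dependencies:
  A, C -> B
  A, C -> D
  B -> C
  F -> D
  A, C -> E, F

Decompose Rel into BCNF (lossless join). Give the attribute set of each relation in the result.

Candidate keys of the original relation: {A, B}, {A, C}.
Within {A, B, C, D, E, F}: {B}⁺ ∩ {A, B, C, D, E, F} = {B, C}, not the whole set, so B -> C violates BCNF; decompose into {B, C} and {A, B, D, E, F}.
{B, C} has no BCNF violation.
Within {A, B, D, E, F}: {F}⁺ ∩ {A, B, D, E, F} = {D, F}, not the whole set, so F -> D violates BCNF; decompose into {D, F} and {A, B, E, F}.
{D, F} has no BCNF violation.
{A, B, E, F} has no BCNF violation.

{A, B, E, F}; {B, C}; {D, F}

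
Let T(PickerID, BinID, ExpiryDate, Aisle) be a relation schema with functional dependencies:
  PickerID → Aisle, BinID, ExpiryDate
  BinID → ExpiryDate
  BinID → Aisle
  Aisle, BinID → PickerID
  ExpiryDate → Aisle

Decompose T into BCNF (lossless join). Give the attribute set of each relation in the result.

Candidate keys of the original relation: {BinID}, {PickerID}.
{Aisle, BinID, ExpiryDate, PickerID}: {ExpiryDate} determines {Aisle, ExpiryDate} here but is not a superkey — split on ExpiryDate → Aisle, giving {Aisle, ExpiryDate} and {BinID, ExpiryDate, PickerID}.
{Aisle, ExpiryDate}: every determinant is a superkey — BCNF.
{BinID, ExpiryDate, PickerID}: every determinant is a superkey — BCNF.

{Aisle, ExpiryDate}; {BinID, ExpiryDate, PickerID}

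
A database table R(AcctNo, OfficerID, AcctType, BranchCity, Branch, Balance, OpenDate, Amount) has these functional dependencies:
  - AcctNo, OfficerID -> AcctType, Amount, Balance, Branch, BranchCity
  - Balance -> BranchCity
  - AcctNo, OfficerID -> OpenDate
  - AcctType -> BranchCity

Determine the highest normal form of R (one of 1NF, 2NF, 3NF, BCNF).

Candidate key: {AcctNo, OfficerID}. Prime attributes: {AcctNo, OfficerID}.
Balance -> BranchCity breaks BCNF: {Balance}⁺ = {Balance, BranchCity}, so {Balance} is not a superkey.
Balance -> BranchCity determines the non-prime attribute {BranchCity} from a non-superkey — 3NF is violated.
No proper subset of a key has a non-prime attribute in its closure, so there is no partial dependency; 2NF holds.

2NF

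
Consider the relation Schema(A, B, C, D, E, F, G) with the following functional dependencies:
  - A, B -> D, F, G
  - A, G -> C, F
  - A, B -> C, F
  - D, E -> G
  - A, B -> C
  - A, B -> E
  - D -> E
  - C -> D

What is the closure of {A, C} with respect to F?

{A, C, D, E, F, G}

Start with {A, C}.
C -> D applies; add {D} → now {A, C, D}.
D -> E applies; add {E} → now {A, C, D, E}.
D, E -> G applies; add {G} → now {A, C, D, E, G}.
A, G -> C, F applies; add {F} → now {A, C, D, E, F, G}.
No further FD applies.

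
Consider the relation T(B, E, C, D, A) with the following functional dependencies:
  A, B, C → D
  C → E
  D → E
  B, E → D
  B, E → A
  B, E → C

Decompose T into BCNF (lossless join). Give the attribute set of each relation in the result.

{A, B, C, D}; {C, E}

Candidate keys of the original relation: {B, C}, {B, D}, {B, E}.
In {A, B, C, D, E}, {C} is not a superkey ({C}⁺ restricted to this set is {C, E}), so split on C → E into {C, E} and {A, B, C, D}.
{C, E} has no BCNF violation.
{A, B, C, D} has no BCNF violation.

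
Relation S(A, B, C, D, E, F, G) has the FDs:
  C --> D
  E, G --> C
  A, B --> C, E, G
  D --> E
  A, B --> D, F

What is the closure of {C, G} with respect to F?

{C, D, E, G}

Start with {C, G}.
C --> D applies; add {D} → now {C, D, G}.
D --> E applies; add {E} → now {C, D, E, G}.
No further FD applies.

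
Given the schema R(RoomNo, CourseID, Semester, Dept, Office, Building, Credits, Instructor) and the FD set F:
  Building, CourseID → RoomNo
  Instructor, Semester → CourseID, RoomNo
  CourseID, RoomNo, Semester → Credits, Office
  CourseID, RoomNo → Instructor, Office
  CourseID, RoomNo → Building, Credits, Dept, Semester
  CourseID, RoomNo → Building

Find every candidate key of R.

{Building, CourseID} is a candidate key since {Building, CourseID}⁺ = {Building, CourseID, Credits, Dept, Instructor, Office, RoomNo, Semester} covers every attribute.
{CourseID, RoomNo} is a candidate key since {CourseID, RoomNo}⁺ = {Building, CourseID, Credits, Dept, Instructor, Office, RoomNo, Semester} covers every attribute.
{Instructor, Semester} is a candidate key since {Instructor, Semester}⁺ = {Building, CourseID, Credits, Dept, Instructor, Office, RoomNo, Semester} covers every attribute.
These are minimal and exhaustive — every other superkey contains one of them.

{Building, CourseID}, {CourseID, RoomNo}, {Instructor, Semester}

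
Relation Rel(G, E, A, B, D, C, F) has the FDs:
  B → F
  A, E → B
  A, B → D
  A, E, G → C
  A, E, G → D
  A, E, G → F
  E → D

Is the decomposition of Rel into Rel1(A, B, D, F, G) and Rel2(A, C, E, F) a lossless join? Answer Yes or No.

No

The shared attributes are {A, F} and {A, F}⁺ = {A, F}.
Rel1 ⊄ {A, F} and Rel2 ⊄ {A, F}, so the split is lossy.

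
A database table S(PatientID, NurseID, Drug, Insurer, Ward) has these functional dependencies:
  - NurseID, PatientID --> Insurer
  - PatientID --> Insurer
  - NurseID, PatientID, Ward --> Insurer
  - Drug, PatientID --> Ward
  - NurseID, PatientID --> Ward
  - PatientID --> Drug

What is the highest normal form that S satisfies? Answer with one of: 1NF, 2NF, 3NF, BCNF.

Candidate key: {NurseID, PatientID}. Prime attributes: {NurseID, PatientID}.
PatientID --> Insurer: {PatientID}⁺ = {Drug, Insurer, PatientID, Ward}, which is not all of the attributes, so the left side is not a superkey — BCNF is violated.
PatientID --> Insurer determines the non-prime attribute {Insurer} from a non-superkey — 3NF is violated.
{PatientID} is a proper subset of the key {NurseID, PatientID}, and {PatientID}⁺ contains the non-prime attributes {Drug, Insurer, Ward} — a partial dependency, so 2NF is violated.

1NF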